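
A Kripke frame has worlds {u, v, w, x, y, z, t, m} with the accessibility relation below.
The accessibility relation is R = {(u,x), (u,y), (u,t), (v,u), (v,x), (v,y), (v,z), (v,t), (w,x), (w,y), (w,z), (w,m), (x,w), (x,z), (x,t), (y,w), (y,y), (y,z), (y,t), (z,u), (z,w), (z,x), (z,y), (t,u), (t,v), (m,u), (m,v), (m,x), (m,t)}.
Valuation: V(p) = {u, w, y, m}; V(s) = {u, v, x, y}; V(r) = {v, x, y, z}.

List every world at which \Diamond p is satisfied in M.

Let φ = \Diamond p. Evaluate φ at each world:
  u (successors {x, y, t}): φ is true.
  v (successors {u, x, y, z, t}): φ is true.
  w (successors {x, y, z, m}): φ is true.
  x (successors {w, z, t}): φ is true.
  y (successors {w, y, z, t}): φ is true.
  z (successors {u, w, x, y}): φ is true.
  t (successors {u, v}): φ is true.
  m (successors {u, v, x, t}): φ is true.
For instance, at m:
  At m: \Diamond p requires p at some successor in {u, v, x, t}.
    p holds at u, so \Diamond p is true at m.
Satisfying worlds: {u, v, w, x, y, z, t, m}

u, v, w, x, y, z, t, m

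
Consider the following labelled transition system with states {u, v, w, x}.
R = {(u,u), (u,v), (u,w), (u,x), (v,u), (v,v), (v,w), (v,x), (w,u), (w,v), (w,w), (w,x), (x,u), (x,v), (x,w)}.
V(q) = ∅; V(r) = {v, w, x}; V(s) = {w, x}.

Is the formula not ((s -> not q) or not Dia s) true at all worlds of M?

Recall that Dia ψ holds at a world iff ψ holds at some accessible world.
Let φ = not ((s -> not q) or not Dia s). Evaluate φ at each world:
  u (successors {u, v, w, x}): φ is false.
  v (successors {u, v, w, x}): φ is false.
  w (successors {u, v, w, x}): φ is false.
  x (successors {u, v, w}): φ is false.
Detail at u (counterexample):
  At u: (s -> not q) or not Dia s is true, so not ((s -> not q) or not Dia s) is false.
    At u: s -> not q is true, not Dia s is false, so (s -> not q) or not Dia s is true.
      At u: Dia s is true, so not Dia s is false.

No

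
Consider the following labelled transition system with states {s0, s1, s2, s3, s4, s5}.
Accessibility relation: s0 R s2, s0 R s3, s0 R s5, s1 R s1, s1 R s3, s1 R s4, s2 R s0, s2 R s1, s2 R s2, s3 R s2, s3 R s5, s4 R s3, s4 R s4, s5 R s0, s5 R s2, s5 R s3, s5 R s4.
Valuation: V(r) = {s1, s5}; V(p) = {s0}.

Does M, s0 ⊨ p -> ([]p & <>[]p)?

Recall that []ψ holds at a world iff ψ holds at every accessible world, and <>ψ holds iff ψ holds at some accessible world.
At s0: p is true, []p & <>[]p is false, so p -> ([]p & <>[]p) is false.
  At s0: []p is false, <>[]p is false, so []p & <>[]p is false.
    At s0: []p requires p at every successor {s2, s3, s5}.
      p fails at s2, so []p is false at s0.
    At s0: <>[]p requires []p at some successor in {s2, s3, s5}.
      At s2: []p is false.
      At s3: []p is false.
      At s5: []p is false.
    So <>[]p is false at s0.

No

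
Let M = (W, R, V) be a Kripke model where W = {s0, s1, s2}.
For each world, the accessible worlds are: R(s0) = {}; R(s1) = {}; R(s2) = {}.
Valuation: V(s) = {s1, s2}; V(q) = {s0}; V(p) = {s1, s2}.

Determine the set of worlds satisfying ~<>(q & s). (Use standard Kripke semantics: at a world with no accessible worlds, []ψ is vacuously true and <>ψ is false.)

Recall that <>ψ holds at a world iff ψ holds at some accessible world.
Let φ = ~<>(q & s). Evaluate φ at each world:
  s0 (successors ∅): φ is true.
  s1 (successors ∅): φ is true.
  s2 (successors ∅): φ is true.
For instance, at s1:
  At s1: <>(q & s) is false, so ~<>(q & s) is true.
    At s1: no accessible worlds, so <>(q & s) is false.
Satisfying worlds: {s0, s1, s2}

s0, s1, s2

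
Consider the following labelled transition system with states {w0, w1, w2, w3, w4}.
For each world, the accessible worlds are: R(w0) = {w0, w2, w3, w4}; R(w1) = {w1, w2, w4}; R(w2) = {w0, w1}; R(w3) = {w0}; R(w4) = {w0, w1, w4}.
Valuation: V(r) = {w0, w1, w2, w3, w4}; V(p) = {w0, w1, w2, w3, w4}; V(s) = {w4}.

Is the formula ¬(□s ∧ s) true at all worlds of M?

Yes

Let φ = ¬(□s ∧ s). Evaluate φ at each world:
  w0 (successors {w0, w2, w3, w4}): φ is true.
  w1 (successors {w1, w2, w4}): φ is true.
  w2 (successors {w0, w1}): φ is true.
  w3 (successors {w0}): φ is true.
  w4 (successors {w0, w1, w4}): φ is true.
For instance, at w3:
  At w3: □s ∧ s is false, so ¬(□s ∧ s) is true.
    At w3: □s is false, s is false, so □s ∧ s is false.
      At w3: □s requires s at every successor {w0}.
        s fails at w0, so □s is false at w3.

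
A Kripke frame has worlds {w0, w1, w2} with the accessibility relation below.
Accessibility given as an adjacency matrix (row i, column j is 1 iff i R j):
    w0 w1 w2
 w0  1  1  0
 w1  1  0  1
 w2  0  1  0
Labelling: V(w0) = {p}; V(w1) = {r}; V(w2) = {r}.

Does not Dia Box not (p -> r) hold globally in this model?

Yes

Let φ = not Dia Box not (p -> r). Evaluate φ at each world:
  w0 (successors {w0, w1}): φ is true.
  w1 (successors {w0, w2}): φ is true.
  w2 (successors {w1}): φ is true.
For instance, at w1:
  At w1: Dia Box not (p -> r) is false, so not Dia Box not (p -> r) is true.
    At w1: Dia Box not (p -> r) requires Box not (p -> r) at some successor in {w0, w2}.
      At w0: Box not (p -> r) is false.
      At w2: Box not (p -> r) is false.
    So Dia Box not (p -> r) is false at w1.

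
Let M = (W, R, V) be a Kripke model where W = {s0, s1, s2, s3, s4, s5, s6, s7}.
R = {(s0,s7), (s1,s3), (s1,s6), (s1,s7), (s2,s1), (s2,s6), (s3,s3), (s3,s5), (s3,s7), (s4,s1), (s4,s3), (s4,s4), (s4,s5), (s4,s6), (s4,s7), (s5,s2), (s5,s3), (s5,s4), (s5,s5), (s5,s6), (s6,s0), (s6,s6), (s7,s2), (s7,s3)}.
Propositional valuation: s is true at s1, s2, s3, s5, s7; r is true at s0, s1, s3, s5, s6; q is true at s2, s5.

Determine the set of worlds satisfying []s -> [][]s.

s0, s1, s2, s4, s5, s6

Let φ = []s -> [][]s. Evaluate φ at each world:
  s0 (successors {s7}): φ is true.
  s1 (successors {s3, s6, s7}): φ is true.
  s2 (successors {s1, s6}): φ is true.
  s3 (successors {s3, s5, s7}): φ is false.
  s4 (successors {s1, s3, s4, s5, s6, s7}): φ is true.
  s5 (successors {s2, s3, s4, s5, s6}): φ is true.
  s6 (successors {s0, s6}): φ is true.
  s7 (successors {s2, s3}): φ is false.
For instance, at s1:
  At s1: []s is false, [][]s is false, so []s -> [][]s is true.
    At s1: []s requires s at every successor {s3, s6, s7}.
      s fails at s6, so []s is false at s1.
    At s1: [][]s requires []s at every successor {s3, s6, s7}.
      []s fails at s6, so [][]s is false at s1.
Satisfying worlds: {s0, s1, s2, s4, s5, s6}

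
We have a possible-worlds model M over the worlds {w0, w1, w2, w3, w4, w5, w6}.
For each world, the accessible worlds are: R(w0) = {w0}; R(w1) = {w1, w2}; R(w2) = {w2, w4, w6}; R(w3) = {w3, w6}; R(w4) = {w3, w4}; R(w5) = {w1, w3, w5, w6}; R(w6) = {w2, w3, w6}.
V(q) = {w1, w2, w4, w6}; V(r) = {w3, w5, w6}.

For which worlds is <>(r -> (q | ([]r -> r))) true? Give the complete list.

Let φ = <>(r -> (q | ([]r -> r))). Evaluate φ at each world:
  w0 (successors {w0}): φ is true.
  w1 (successors {w1, w2}): φ is true.
  w2 (successors {w2, w4, w6}): φ is true.
  w3 (successors {w3, w6}): φ is true.
  w4 (successors {w3, w4}): φ is true.
  w5 (successors {w1, w3, w5, w6}): φ is true.
  w6 (successors {w2, w3, w6}): φ is true.
For instance, at w5:
  At w5: <>(r -> (q | ([]r -> r))) requires r -> (q | ([]r -> r)) at some successor in {w1, w3, w5, w6}.
    r -> (q | ([]r -> r)) holds at w1, so <>(r -> (q | ([]r -> r))) is true at w5.
      At w1: r is false, q | ([]r -> r) is true, so r -> (q | ([]r -> r)) is true.
Satisfying worlds: {w0, w1, w2, w3, w4, w5, w6}

w0, w1, w2, w3, w4, w5, w6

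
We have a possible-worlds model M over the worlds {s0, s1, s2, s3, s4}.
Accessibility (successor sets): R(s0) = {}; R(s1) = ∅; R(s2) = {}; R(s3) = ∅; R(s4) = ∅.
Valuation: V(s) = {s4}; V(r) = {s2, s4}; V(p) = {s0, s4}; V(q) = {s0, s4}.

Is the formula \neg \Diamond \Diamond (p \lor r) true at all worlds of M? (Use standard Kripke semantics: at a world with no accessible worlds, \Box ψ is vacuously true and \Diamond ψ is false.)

Yes

Recall that \Diamond ψ holds at a world iff ψ holds at some accessible world.
Let φ = \neg \Diamond \Diamond (p \lor r). Evaluate φ at each world:
  s0 (successors ∅): φ is true.
  s1 (successors ∅): φ is true.
  s2 (successors ∅): φ is true.
  s3 (successors ∅): φ is true.
  s4 (successors ∅): φ is true.
For instance, at s4:
  At s4: \Diamond \Diamond (p \lor r) is false, so \neg \Diamond \Diamond (p \lor r) is true.
    At s4: no accessible worlds, so \Diamond \Diamond (p \lor r) is false.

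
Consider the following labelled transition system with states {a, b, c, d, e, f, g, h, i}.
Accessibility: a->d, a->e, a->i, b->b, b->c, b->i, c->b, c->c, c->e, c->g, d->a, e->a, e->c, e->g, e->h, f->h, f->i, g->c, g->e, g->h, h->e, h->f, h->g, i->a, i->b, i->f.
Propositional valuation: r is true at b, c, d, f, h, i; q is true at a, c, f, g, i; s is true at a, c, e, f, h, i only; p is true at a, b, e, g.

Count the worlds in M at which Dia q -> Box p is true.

Let φ = Dia q -> Box p. Evaluate φ at each world:
  a (successors {d, e, i}): φ is false.
  b (successors {b, c, i}): φ is false.
  c (successors {b, c, e, g}): φ is false.
  d (successors {a}): φ is true.
  e (successors {a, c, g, h}): φ is false.
  f (successors {h, i}): φ is false.
  g (successors {c, e, h}): φ is false.
  h (successors {e, f, g}): φ is false.
  i (successors {a, b, f}): φ is false.
For instance, at i:
  At i: Dia q is true, Box p is false, so Dia q -> Box p is false.
    At i: Dia q requires q at some successor in {a, b, f}.
      q holds at a, so Dia q is true at i.
    At i: Box p requires p at every successor {a, b, f}.
      p fails at f, so Box p is false at i.
Satisfying worlds: {d}

1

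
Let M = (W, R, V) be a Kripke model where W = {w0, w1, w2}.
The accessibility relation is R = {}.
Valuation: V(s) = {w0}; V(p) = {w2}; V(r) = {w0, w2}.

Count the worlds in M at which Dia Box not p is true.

Let φ = Dia Box not p. Evaluate φ at each world:
  w0 (successors ∅): φ is false.
  w1 (successors ∅): φ is false.
  w2 (successors ∅): φ is false.
For instance, at w2:
  At w2: no accessible worlds, so Dia Box not p is false.
Satisfying worlds: none.

0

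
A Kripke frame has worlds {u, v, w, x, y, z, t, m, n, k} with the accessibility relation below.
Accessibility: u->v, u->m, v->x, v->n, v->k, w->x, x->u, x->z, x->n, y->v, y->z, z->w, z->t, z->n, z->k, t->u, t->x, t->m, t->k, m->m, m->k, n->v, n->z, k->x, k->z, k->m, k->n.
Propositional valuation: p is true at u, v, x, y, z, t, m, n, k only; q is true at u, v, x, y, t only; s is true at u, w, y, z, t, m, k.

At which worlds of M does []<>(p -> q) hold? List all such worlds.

v, w, x, y, z, n

Let φ = []<>(p -> q). Evaluate φ at each world:
  u (successors {v, m}): φ is false.
  v (successors {x, n, k}): φ is true.
  w (successors {x}): φ is true.
  x (successors {u, z, n}): φ is true.
  y (successors {v, z}): φ is true.
  z (successors {w, t, n, k}): φ is true.
  t (successors {u, x, m, k}): φ is false.
  m (successors {m, k}): φ is false.
  n (successors {v, z}): φ is true.
  k (successors {x, z, m, n}): φ is false.
For instance, at z:
  At z: []<>(p -> q) requires <>(p -> q) at every successor {w, t, n, k}.
    At w: <>(p -> q) is true.
    At t: <>(p -> q) is true.
    At n: <>(p -> q) is true.
    At k: <>(p -> q) is true.
  So []<>(p -> q) is true at z.
Satisfying worlds: {v, w, x, y, z, n}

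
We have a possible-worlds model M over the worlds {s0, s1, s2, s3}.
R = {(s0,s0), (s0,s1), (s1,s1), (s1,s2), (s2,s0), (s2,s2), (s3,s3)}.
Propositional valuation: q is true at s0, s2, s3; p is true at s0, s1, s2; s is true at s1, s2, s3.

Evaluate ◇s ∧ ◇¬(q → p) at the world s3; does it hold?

Recall that ◇ψ holds at a world iff ψ holds at some accessible world.
At s3: ◇s is true, ◇¬(q → p) is true, so ◇s ∧ ◇¬(q → p) is true.
  At s3: ◇s requires s at some successor in {s3}.
    s holds at s3, so ◇s is true at s3.
  At s3: ◇¬(q → p) requires ¬(q → p) at some successor in {s3}.
    ¬(q → p) holds at s3, so ◇¬(q → p) is true at s3.

Yes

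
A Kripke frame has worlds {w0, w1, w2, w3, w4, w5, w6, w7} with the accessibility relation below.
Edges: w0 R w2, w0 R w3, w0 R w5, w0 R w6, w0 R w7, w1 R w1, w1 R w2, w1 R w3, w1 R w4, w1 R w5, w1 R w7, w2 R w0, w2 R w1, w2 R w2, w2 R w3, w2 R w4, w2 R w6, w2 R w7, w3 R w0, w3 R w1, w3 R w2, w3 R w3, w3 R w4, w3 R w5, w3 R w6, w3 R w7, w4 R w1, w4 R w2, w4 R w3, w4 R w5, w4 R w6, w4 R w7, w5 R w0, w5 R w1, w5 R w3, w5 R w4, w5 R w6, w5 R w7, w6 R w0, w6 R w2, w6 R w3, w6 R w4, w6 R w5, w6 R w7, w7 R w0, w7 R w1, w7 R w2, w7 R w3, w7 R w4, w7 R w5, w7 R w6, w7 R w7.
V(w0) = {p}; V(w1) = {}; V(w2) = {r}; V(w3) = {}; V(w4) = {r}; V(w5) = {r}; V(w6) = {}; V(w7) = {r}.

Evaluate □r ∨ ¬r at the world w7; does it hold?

No

At w7: □r is false, ¬r is false, so □r ∨ ¬r is false.
  At w7: □r requires r at every successor {w0, w1, w2, w3, w4, w5, w6, w7}.
    r fails at w0, so □r is false at w7.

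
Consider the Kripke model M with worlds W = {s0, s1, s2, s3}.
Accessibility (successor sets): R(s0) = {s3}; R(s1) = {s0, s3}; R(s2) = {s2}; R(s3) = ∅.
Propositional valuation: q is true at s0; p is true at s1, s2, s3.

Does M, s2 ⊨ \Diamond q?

At s2: \Diamond q requires q at some successor in {s2}.
  At s2: q is false.
So \Diamond q is false at s2.

No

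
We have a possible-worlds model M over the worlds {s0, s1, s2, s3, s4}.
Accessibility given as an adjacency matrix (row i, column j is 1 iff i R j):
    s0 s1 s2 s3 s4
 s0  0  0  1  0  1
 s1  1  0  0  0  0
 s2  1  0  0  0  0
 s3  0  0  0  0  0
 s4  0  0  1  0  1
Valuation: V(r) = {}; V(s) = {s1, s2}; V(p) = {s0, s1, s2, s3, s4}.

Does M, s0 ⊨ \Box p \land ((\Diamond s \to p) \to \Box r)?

No

At s0: \Box p is true, (\Diamond s \to p) \to \Box r is false, so \Box p \land ((\Diamond s \to p) \to \Box r) is false.
  At s0: \Box p requires p at every successor {s2, s4}.
    At s2: p is true.
    At s4: p is true.
  So \Box p is true at s0.
  At s0: \Diamond s \to p is true, \Box r is false, so (\Diamond s \to p) \to \Box r is false.
    At s0: \Diamond s is true, p is true, so \Diamond s \to p is true.
      At s0: \Diamond s requires s at some successor in {s2, s4}.
        s holds at s2, so \Diamond s is true at s0.
    At s0: \Box r requires r at every successor {s2, s4}.
      r fails at s2, so \Box r is false at s0.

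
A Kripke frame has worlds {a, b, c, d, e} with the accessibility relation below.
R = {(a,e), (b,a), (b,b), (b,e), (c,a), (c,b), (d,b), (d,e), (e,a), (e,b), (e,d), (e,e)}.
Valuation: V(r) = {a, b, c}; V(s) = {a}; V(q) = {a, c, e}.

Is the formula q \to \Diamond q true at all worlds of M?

Let φ = q \to \Diamond q. Evaluate φ at each world:
  a (successors {e}): φ is true.
  b (successors {a, b, e}): φ is true.
  c (successors {a, b}): φ is true.
  d (successors {b, e}): φ is true.
  e (successors {a, b, d, e}): φ is true.
For instance, at e:
  At e: q is true, \Diamond q is true, so q \to \Diamond q is true.
    At e: \Diamond q requires q at some successor in {a, b, d, e}.
      q holds at a, so \Diamond q is true at e.

Yes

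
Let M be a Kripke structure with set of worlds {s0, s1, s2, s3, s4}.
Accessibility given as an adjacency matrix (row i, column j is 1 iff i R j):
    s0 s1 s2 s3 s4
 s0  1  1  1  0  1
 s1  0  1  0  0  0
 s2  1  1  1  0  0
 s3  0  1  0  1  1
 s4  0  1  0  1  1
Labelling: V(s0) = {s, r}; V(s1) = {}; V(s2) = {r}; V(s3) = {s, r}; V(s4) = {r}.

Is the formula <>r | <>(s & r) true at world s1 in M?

No

At s1: <>r is false, <>(s & r) is false, so <>r | <>(s & r) is false.
  At s1: <>r requires r at some successor in {s1}.
    At s1: r is false.
  So <>r is false at s1.
  At s1: <>(s & r) requires s & r at some successor in {s1}.
    At s1: s & r is false.
  So <>(s & r) is false at s1.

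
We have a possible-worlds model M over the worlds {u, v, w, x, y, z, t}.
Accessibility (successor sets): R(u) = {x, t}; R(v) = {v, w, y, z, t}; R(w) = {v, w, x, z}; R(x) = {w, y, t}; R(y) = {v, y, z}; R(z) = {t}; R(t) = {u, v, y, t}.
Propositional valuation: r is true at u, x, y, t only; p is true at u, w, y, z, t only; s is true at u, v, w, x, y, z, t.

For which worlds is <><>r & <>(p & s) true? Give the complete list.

Recall that <>ψ holds at a world iff ψ holds at some accessible world.
Let φ = <><>r & <>(p & s). Evaluate φ at each world:
  u (successors {x, t}): φ is true.
  v (successors {v, w, y, z, t}): φ is true.
  w (successors {v, w, x, z}): φ is true.
  x (successors {w, y, t}): φ is true.
  y (successors {v, y, z}): φ is true.
  z (successors {t}): φ is true.
  t (successors {u, v, y, t}): φ is true.
For instance, at x:
  At x: <><>r is true, <>(p & s) is true, so <><>r & <>(p & s) is true.
    At x: <><>r requires <>r at some successor in {w, y, t}.
      <>r holds at w, so <><>r is true at x.
    At x: <>(p & s) requires p & s at some successor in {w, y, t}.
      p & s holds at w, so <>(p & s) is true at x.
Satisfying worlds: {u, v, w, x, y, z, t}

u, v, w, x, y, z, t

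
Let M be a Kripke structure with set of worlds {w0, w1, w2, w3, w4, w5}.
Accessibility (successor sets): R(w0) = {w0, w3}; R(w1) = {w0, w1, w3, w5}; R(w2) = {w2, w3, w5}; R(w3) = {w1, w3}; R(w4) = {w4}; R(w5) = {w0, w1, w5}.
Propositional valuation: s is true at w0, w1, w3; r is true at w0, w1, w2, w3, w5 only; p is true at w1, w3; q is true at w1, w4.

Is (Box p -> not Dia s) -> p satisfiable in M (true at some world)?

Let φ = (Box p -> not Dia s) -> p. Evaluate φ at each world:
  w0 (successors {w0, w3}): φ is false.
  w1 (successors {w0, w1, w3, w5}): φ is true.
  w2 (successors {w2, w3, w5}): φ is false.
  w3 (successors {w1, w3}): φ is true.
  w4 (successors {w4}): φ is false.
  w5 (successors {w0, w1, w5}): φ is false.
Detail at w1 (witness):
  At w1: Box p -> not Dia s is true, p is true, so (Box p -> not Dia s) -> p is true.
    At w1: Box p is false, not Dia s is false, so Box p -> not Dia s is true.
      At w1: Box p requires p at every successor {w0, w1, w3, w5}.
        p fails at w0, so Box p is false at w1.
      At w1: Dia s is true, so not Dia s is false.

Yes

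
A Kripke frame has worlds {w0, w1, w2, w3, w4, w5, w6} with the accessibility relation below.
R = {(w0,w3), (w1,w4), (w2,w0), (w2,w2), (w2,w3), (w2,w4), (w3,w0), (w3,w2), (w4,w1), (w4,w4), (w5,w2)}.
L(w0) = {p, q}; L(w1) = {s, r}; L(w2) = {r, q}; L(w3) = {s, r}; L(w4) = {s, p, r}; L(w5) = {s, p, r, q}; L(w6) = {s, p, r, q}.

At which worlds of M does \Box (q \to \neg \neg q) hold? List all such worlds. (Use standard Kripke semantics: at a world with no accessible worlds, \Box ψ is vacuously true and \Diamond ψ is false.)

Recall that \Box ψ holds at a world iff ψ holds at every accessible world, and \Diamond ψ holds iff ψ holds at some accessible world.
Let φ = \Box (q \to \neg \neg q). Evaluate φ at each world:
  w0 (successors {w3}): φ is true.
  w1 (successors {w4}): φ is true.
  w2 (successors {w0, w2, w3, w4}): φ is true.
  w3 (successors {w0, w2}): φ is true.
  w4 (successors {w1, w4}): φ is true.
  w5 (successors {w2}): φ is true.
  w6 (successors ∅): φ is true.
For instance, at w5:
  At w5: \Box (q \to \neg \neg q) requires q \to \neg \neg q at every successor {w2}.
    At w2: q \to \neg \neg q is true.
  So \Box (q \to \neg \neg q) is true at w5.
Satisfying worlds: {w0, w1, w2, w3, w4, w5, w6}

w0, w1, w2, w3, w4, w5, w6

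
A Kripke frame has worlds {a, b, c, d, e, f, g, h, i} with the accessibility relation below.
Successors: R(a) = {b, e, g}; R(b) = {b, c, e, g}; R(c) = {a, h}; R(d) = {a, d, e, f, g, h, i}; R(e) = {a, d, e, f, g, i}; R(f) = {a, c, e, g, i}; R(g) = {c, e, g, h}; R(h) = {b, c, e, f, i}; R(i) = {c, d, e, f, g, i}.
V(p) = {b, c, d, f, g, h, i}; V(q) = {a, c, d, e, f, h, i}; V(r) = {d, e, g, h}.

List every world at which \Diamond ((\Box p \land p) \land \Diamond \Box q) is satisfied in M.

Let φ = \Diamond ((\Box p \land p) \land \Diamond \Box q). Evaluate φ at each world:
  a (successors {b, e, g}): φ is false.
  b (successors {b, c, e, g}): φ is false.
  c (successors {a, h}): φ is false.
  d (successors {a, d, e, f, g, h, i}): φ is false.
  e (successors {a, d, e, f, g, i}): φ is false.
  f (successors {a, c, e, g, i}): φ is false.
  g (successors {c, e, g, h}): φ is false.
  h (successors {b, c, e, f, i}): φ is false.
  i (successors {c, d, e, f, g, i}): φ is false.
For instance, at d:
  At d: \Diamond ((\Box p \land p) \land \Diamond \Box q) requires (\Box p \land p) \land \Diamond \Box q at some successor in {a, d, e, f, g, h, i}.
    At a: (\Box p \land p) \land \Diamond \Box q is false.
    At d: (\Box p \land p) \land \Diamond \Box q is false.
    At e: (\Box p \land p) \land \Diamond \Box q is false.
    At f: (\Box p \land p) \land \Diamond \Box q is false.
    At g: (\Box p \land p) \land \Diamond \Box q is false.
    At h: (\Box p \land p) \land \Diamond \Box q is false.
    At i: (\Box p \land p) \land \Diamond \Box q is false.
  So \Diamond ((\Box p \land p) \land \Diamond \Box q) is false at d.
Satisfying worlds: none.

none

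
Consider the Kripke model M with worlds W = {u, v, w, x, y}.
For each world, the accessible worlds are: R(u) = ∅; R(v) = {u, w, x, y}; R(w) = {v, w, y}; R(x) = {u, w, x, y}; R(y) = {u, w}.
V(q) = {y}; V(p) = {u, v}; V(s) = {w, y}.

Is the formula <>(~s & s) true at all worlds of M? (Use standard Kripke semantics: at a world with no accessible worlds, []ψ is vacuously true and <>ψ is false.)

No

Let φ = <>(~s & s). Evaluate φ at each world:
  u (successors ∅): φ is false.
  v (successors {u, w, x, y}): φ is false.
  w (successors {v, w, y}): φ is false.
  x (successors {u, w, x, y}): φ is false.
  y (successors {u, w}): φ is false.
Detail at u (counterexample):
  At u: no accessible worlds, so <>(~s & s) is false.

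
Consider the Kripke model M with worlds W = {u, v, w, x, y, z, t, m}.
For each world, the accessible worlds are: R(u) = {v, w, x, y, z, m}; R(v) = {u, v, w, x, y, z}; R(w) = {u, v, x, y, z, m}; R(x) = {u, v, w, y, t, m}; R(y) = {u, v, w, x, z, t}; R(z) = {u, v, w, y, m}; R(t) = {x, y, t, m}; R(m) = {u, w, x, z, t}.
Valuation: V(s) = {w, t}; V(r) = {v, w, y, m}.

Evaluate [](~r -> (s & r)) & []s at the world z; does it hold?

Recall that []ψ holds at a world iff ψ holds at every accessible world, and <>ψ holds iff ψ holds at some accessible world.
At z: [](~r -> (s & r)) is false, []s is false, so [](~r -> (s & r)) & []s is false.
  At z: [](~r -> (s & r)) requires ~r -> (s & r) at every successor {u, v, w, y, m}.
    ~r -> (s & r) fails at u, so [](~r -> (s & r)) is false at z.
  At z: []s requires s at every successor {u, v, w, y, m}.
    s fails at u, so []s is false at z.

No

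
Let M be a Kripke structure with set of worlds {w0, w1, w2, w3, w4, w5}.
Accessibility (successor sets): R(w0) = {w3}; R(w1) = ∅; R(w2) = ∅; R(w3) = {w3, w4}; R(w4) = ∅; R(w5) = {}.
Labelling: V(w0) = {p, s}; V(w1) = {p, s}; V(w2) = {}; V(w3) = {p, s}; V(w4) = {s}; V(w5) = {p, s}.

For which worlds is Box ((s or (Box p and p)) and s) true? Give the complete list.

w0, w1, w2, w3, w4, w5

Let φ = Box ((s or (Box p and p)) and s). Evaluate φ at each world:
  w0 (successors {w3}): φ is true.
  w1 (successors ∅): φ is true.
  w2 (successors ∅): φ is true.
  w3 (successors {w3, w4}): φ is true.
  w4 (successors ∅): φ is true.
  w5 (successors ∅): φ is true.
For instance, at w0:
  At w0: Box ((s or (Box p and p)) and s) requires (s or (Box p and p)) and s at every successor {w3}.
      At w3: s or (Box p and p) is true, s is true, so (s or (Box p and p)) and s is true.
  So Box ((s or (Box p and p)) and s) is true at w0.
Satisfying worlds: {w0, w1, w2, w3, w4, w5}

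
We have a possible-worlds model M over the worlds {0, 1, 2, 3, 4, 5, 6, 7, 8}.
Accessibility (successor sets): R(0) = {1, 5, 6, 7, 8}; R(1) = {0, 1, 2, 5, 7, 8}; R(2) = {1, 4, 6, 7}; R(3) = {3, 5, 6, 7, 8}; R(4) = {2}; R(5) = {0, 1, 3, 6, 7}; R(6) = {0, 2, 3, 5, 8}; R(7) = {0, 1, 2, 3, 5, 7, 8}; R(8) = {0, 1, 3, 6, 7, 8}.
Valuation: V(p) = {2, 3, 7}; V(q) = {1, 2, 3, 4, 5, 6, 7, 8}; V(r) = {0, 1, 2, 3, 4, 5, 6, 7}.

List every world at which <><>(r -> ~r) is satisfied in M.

Recall that <>ψ holds at a world iff ψ holds at some accessible world.
Let φ = <><>(r -> ~r). Evaluate φ at each world:
  0 (successors {1, 5, 6, 7, 8}): φ is true.
  1 (successors {0, 1, 2, 5, 7, 8}): φ is true.
  2 (successors {1, 4, 6, 7}): φ is true.
  3 (successors {3, 5, 6, 7, 8}): φ is true.
  4 (successors {2}): φ is false.
  5 (successors {0, 1, 3, 6, 7}): φ is true.
  6 (successors {0, 2, 3, 5, 8}): φ is true.
  7 (successors {0, 1, 2, 3, 5, 7, 8}): φ is true.
  8 (successors {0, 1, 3, 6, 7, 8}): φ is true.
For instance, at 7:
  At 7: <><>(r -> ~r) requires <>(r -> ~r) at some successor in {0, 1, 2, 3, 5, 7, 8}.
    <>(r -> ~r) holds at 0, so <><>(r -> ~r) is true at 7.
      At 0: <>(r -> ~r) requires r -> ~r at some successor in {1, 5, 6, 7, 8}.
        r -> ~r holds at 8, so <>(r -> ~r) is true at 0.
Satisfying worlds: {0, 1, 2, 3, 5, 6, 7, 8}

0, 1, 2, 3, 5, 6, 7, 8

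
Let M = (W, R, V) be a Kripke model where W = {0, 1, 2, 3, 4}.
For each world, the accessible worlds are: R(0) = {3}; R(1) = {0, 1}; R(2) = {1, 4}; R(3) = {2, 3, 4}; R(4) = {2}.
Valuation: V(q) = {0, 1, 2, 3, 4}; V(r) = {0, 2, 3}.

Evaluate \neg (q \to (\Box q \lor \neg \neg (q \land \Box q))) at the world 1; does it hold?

No

At 1: q \to (\Box q \lor \neg \neg (q \land \Box q)) is true, so \neg (q \to (\Box q \lor \neg \neg (q \land \Box q))) is false.
  At 1: q is true, \Box q \lor \neg \neg (q \land \Box q) is true, so q \to (\Box q \lor \neg \neg (q \land \Box q)) is true.
    At 1: \Box q is true, \neg \neg (q \land \Box q) is true, so \Box q \lor \neg \neg (q \land \Box q) is true.
      At 1: \Box q requires q at every successor {0, 1}.
        At 0: q is true.
        At 1: q is true.
      So \Box q is true at 1.
      At 1: \neg (q \land \Box q) is false, so \neg \neg (q \land \Box q) is true.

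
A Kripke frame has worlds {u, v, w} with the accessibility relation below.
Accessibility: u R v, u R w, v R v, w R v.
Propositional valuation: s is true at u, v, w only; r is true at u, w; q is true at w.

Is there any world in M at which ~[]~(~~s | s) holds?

Let φ = ~[]~(~~s | s). Evaluate φ at each world:
  u (successors {v, w}): φ is true.
  v (successors {v}): φ is true.
  w (successors {v}): φ is true.
Detail at u (witness):
  At u: []~(~~s | s) is false, so ~[]~(~~s | s) is true.
    At u: []~(~~s | s) requires ~(~~s | s) at every successor {v, w}.
      ~(~~s | s) fails at v, so []~(~~s | s) is false at u.

Yes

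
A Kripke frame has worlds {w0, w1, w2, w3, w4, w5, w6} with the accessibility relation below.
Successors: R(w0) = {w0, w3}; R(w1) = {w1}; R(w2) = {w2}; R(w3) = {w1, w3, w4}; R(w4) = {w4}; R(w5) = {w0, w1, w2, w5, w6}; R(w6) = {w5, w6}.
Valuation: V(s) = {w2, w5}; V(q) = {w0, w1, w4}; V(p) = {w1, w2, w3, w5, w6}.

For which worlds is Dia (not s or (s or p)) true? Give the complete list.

w0, w1, w2, w3, w4, w5, w6

Recall that Dia ψ holds at a world iff ψ holds at some accessible world.
Let φ = Dia (not s or (s or p)). Evaluate φ at each world:
  w0 (successors {w0, w3}): φ is true.
  w1 (successors {w1}): φ is true.
  w2 (successors {w2}): φ is true.
  w3 (successors {w1, w3, w4}): φ is true.
  w4 (successors {w4}): φ is true.
  w5 (successors {w0, w1, w2, w5, w6}): φ is true.
  w6 (successors {w5, w6}): φ is true.
For instance, at w3:
  At w3: Dia (not s or (s or p)) requires not s or (s or p) at some successor in {w1, w3, w4}.
    not s or (s or p) holds at w1, so Dia (not s or (s or p)) is true at w3.
Satisfying worlds: {w0, w1, w2, w3, w4, w5, w6}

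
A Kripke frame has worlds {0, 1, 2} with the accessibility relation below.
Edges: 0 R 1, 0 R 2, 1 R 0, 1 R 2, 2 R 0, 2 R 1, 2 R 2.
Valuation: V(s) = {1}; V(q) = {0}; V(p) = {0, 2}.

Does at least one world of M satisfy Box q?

Recall that Box ψ holds at a world iff ψ holds at every accessible world, and Dia ψ holds iff ψ holds at some accessible world.
Let φ = Box q. Evaluate φ at each world:
  0 (successors {1, 2}): φ is false.
  1 (successors {0, 2}): φ is false.
  2 (successors {0, 1, 2}): φ is false.
For instance, at 2:
  At 2: Box q requires q at every successor {0, 1, 2}.
    q fails at 1, so Box q is false at 2.

No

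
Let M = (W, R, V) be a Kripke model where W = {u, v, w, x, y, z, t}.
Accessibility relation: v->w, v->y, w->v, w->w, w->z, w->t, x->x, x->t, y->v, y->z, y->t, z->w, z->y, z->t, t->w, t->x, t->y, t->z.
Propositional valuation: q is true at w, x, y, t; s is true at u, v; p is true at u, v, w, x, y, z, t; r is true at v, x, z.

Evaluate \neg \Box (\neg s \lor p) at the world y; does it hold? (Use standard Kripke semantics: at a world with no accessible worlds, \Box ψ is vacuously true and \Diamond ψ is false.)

No

At y: \Box (\neg s \lor p) is true, so \neg \Box (\neg s \lor p) is false.
  At y: \Box (\neg s \lor p) requires \neg s \lor p at every successor {v, z, t}.
    At v: \neg s \lor p is true.
    At z: \neg s \lor p is true.
    At t: \neg s \lor p is true.
  So \Box (\neg s \lor p) is true at y.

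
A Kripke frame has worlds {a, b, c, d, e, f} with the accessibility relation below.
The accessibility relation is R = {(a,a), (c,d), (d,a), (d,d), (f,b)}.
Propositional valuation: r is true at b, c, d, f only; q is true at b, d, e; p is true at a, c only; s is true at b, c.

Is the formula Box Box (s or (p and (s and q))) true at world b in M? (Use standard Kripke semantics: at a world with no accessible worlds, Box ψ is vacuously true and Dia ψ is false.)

Yes

At b: no accessible worlds, so Box Box (s or (p and (s and q))) holds vacuously.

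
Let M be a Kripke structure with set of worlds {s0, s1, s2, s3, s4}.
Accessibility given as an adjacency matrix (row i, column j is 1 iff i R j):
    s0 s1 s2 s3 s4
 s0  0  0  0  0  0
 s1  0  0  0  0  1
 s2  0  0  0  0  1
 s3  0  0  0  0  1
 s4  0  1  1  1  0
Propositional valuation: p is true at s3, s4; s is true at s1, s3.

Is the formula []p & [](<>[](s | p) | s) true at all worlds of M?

No

Let φ = []p & [](<>[](s | p) | s). Evaluate φ at each world:
  s0 (successors ∅): φ is true.
  s1 (successors {s4}): φ is true.
  s2 (successors {s4}): φ is true.
  s3 (successors {s4}): φ is true.
  s4 (successors {s1, s2, s3}): φ is false.
Detail at s4 (counterexample):
  At s4: []p is false, [](<>[](s | p) | s) is false, so []p & [](<>[](s | p) | s) is false.
    At s4: []p requires p at every successor {s1, s2, s3}.
      p fails at s1, so []p is false at s4.
    At s4: [](<>[](s | p) | s) requires <>[](s | p) | s at every successor {s1, s2, s3}.
      <>[](s | p) | s fails at s2, so [](<>[](s | p) | s) is false at s4.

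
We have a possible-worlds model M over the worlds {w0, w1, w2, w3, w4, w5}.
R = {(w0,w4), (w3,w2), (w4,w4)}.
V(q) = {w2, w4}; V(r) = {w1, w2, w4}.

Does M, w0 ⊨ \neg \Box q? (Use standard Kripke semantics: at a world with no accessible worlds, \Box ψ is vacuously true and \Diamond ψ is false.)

No

At w0: \Box q is true, so \neg \Box q is false.
  At w0: \Box q requires q at every successor {w4}.
    At w4: q is true.
  So \Box q is true at w0.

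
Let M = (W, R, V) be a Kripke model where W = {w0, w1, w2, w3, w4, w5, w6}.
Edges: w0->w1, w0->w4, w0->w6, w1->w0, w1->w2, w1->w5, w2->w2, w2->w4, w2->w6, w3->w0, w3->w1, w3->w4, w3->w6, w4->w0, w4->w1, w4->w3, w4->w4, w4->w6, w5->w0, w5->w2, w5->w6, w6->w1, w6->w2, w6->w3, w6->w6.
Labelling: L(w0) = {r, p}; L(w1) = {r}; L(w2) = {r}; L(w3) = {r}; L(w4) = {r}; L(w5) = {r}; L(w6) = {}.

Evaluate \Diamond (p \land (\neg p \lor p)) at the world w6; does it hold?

No

At w6: \Diamond (p \land (\neg p \lor p)) requires p \land (\neg p \lor p) at some successor in {w1, w2, w3, w6}.
  At w1: p \land (\neg p \lor p) is false.
  At w2: p \land (\neg p \lor p) is false.
  At w3: p \land (\neg p \lor p) is false.
  At w6: p \land (\neg p \lor p) is false.
So \Diamond (p \land (\neg p \lor p)) is false at w6.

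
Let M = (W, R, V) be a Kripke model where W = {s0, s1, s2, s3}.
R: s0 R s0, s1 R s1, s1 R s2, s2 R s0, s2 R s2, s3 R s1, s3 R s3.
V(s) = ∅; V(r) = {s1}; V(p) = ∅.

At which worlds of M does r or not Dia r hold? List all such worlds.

Let φ = r or not Dia r. Evaluate φ at each world:
  s0 (successors {s0}): φ is true.
  s1 (successors {s1, s2}): φ is true.
  s2 (successors {s0, s2}): φ is true.
  s3 (successors {s1, s3}): φ is false.
For instance, at s2:
  At s2: r is false, not Dia r is true, so r or not Dia r is true.
    At s2: Dia r is false, so not Dia r is true.
      At s2: Dia r requires r at some successor in {s0, s2}.
        At s0: r is false.
        At s2: r is false.
      So Dia r is false at s2.
Satisfying worlds: {s0, s1, s2}

s0, s1, s2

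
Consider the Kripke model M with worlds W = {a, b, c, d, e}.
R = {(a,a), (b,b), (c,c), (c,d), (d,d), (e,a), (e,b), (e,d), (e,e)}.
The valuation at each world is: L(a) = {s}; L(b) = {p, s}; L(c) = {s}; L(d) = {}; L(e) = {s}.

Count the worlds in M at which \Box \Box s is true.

Let φ = \Box \Box s. Evaluate φ at each world:
  a (successors {a}): φ is true.
  b (successors {b}): φ is true.
  c (successors {c, d}): φ is false.
  d (successors {d}): φ is false.
  e (successors {a, b, d, e}): φ is false.
For instance, at d:
  At d: \Box \Box s requires \Box s at every successor {d}.
    \Box s fails at d, so \Box \Box s is false at d.
      At d: \Box s requires s at every successor {d}.
        s fails at d, so \Box s is false at d.
Satisfying worlds: {a, b}

2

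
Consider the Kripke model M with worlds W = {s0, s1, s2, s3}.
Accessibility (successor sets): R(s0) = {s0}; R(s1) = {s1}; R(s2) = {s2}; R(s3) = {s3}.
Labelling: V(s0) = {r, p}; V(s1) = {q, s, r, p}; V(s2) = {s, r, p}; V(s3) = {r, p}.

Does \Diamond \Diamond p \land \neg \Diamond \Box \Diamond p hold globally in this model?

No

Recall that \Box ψ holds at a world iff ψ holds at every accessible world, and \Diamond ψ holds iff ψ holds at some accessible world.
Let φ = \Diamond \Diamond p \land \neg \Diamond \Box \Diamond p. Evaluate φ at each world:
  s0 (successors {s0}): φ is false.
  s1 (successors {s1}): φ is false.
  s2 (successors {s2}): φ is false.
  s3 (successors {s3}): φ is false.
Detail at s0 (counterexample):
  At s0: \Diamond \Diamond p is true, \neg \Diamond \Box \Diamond p is false, so \Diamond \Diamond p \land \neg \Diamond \Box \Diamond p is false.
    At s0: \Diamond \Diamond p requires \Diamond p at some successor in {s0}.
      \Diamond p holds at s0, so \Diamond \Diamond p is true at s0.
    At s0: \Diamond \Box \Diamond p is true, so \neg \Diamond \Box \Diamond p is false.
      At s0: \Diamond \Box \Diamond p requires \Box \Diamond p at some successor in {s0}.
        \Box \Diamond p holds at s0, so \Diamond \Box \Diamond p is true at s0.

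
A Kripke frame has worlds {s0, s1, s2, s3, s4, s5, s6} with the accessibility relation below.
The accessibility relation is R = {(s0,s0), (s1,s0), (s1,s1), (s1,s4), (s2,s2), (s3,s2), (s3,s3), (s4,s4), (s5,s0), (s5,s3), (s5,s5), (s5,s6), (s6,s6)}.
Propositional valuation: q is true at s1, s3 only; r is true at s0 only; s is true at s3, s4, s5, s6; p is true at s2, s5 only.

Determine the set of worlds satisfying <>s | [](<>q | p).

s1, s2, s3, s4, s5, s6

Recall that []ψ holds at a world iff ψ holds at every accessible world, and <>ψ holds iff ψ holds at some accessible world.
Let φ = <>s | [](<>q | p). Evaluate φ at each world:
  s0 (successors {s0}): φ is false.
  s1 (successors {s0, s1, s4}): φ is true.
  s2 (successors {s2}): φ is true.
  s3 (successors {s2, s3}): φ is true.
  s4 (successors {s4}): φ is true.
  s5 (successors {s0, s3, s5, s6}): φ is true.
  s6 (successors {s6}): φ is true.
For instance, at s1:
  At s1: <>s is true, [](<>q | p) is false, so <>s | [](<>q | p) is true.
    At s1: <>s requires s at some successor in {s0, s1, s4}.
      s holds at s4, so <>s is true at s1.
    At s1: [](<>q | p) requires <>q | p at every successor {s0, s1, s4}.
      <>q | p fails at s0, so [](<>q | p) is false at s1.
Satisfying worlds: {s1, s2, s3, s4, s5, s6}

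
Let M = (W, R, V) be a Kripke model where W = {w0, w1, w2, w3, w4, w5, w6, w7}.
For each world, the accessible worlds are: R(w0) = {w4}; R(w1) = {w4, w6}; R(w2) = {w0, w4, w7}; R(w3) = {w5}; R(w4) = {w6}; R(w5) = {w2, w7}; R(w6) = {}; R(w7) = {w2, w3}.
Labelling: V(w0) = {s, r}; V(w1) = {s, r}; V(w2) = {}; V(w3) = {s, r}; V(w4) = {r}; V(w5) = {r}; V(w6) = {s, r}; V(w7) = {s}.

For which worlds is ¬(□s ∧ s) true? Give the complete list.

Recall that □ψ holds at a world iff ψ holds at every accessible world, and ◇ψ holds iff ψ holds at some accessible world.
Let φ = ¬(□s ∧ s). Evaluate φ at each world:
  w0 (successors {w4}): φ is true.
  w1 (successors {w4, w6}): φ is true.
  w2 (successors {w0, w4, w7}): φ is true.
  w3 (successors {w5}): φ is true.
  w4 (successors {w6}): φ is true.
  w5 (successors {w2, w7}): φ is true.
  w6 (successors ∅): φ is false.
  w7 (successors {w2, w3}): φ is true.
For instance, at w5:
  At w5: □s ∧ s is false, so ¬(□s ∧ s) is true.
    At w5: □s is false, s is false, so □s ∧ s is false.
      At w5: □s requires s at every successor {w2, w7}.
        s fails at w2, so □s is false at w5.
Satisfying worlds: {w0, w1, w2, w3, w4, w5, w7}

w0, w1, w2, w3, w4, w5, w7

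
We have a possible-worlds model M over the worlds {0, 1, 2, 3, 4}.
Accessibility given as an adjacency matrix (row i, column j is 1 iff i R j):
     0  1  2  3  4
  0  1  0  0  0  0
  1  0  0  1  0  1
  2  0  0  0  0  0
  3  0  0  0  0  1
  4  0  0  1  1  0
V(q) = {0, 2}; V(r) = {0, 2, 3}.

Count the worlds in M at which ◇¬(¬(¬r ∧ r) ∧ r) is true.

2

Recall that ◇ψ holds at a world iff ψ holds at some accessible world.
Let φ = ◇¬(¬(¬r ∧ r) ∧ r). Evaluate φ at each world:
  0 (successors {0}): φ is false.
  1 (successors {2, 4}): φ is true.
  2 (successors ∅): φ is false.
  3 (successors {4}): φ is true.
  4 (successors {2, 3}): φ is false.
For instance, at 3:
  At 3: ◇¬(¬(¬r ∧ r) ∧ r) requires ¬(¬(¬r ∧ r) ∧ r) at some successor in {4}.
    ¬(¬(¬r ∧ r) ∧ r) holds at 4, so ◇¬(¬(¬r ∧ r) ∧ r) is true at 3.
Satisfying worlds: {1, 3}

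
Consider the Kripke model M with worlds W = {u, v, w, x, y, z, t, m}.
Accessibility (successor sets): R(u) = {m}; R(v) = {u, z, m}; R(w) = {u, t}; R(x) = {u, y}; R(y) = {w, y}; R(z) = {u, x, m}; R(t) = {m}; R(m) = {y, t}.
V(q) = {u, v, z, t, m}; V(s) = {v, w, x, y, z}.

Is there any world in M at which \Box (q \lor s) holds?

Recall that \Box ψ holds at a world iff ψ holds at every accessible world, and \Diamond ψ holds iff ψ holds at some accessible world.
Let φ = \Box (q \lor s). Evaluate φ at each world:
  u (successors {m}): φ is true.
  v (successors {u, z, m}): φ is true.
  w (successors {u, t}): φ is true.
  x (successors {u, y}): φ is true.
  y (successors {w, y}): φ is true.
  z (successors {u, x, m}): φ is true.
  t (successors {m}): φ is true.
  m (successors {y, t}): φ is true.
Detail at u (witness):
  At u: \Box (q \lor s) requires q \lor s at every successor {m}.
    At m: q \lor s is true.
  So \Box (q \lor s) is true at u.

Yes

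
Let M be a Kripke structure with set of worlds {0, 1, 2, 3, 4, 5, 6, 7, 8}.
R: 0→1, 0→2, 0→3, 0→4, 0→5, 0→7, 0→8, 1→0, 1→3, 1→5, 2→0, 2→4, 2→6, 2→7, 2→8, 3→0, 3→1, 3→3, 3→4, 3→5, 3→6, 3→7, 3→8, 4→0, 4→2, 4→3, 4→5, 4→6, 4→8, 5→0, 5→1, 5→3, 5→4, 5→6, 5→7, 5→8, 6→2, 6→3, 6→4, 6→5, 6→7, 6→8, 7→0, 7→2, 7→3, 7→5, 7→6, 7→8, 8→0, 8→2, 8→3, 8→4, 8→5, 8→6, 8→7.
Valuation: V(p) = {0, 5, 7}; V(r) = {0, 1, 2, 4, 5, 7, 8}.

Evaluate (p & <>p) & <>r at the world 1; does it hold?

At 1: p & <>p is false, <>r is true, so (p & <>p) & <>r is false.
  At 1: p is false, <>p is true, so p & <>p is false.
    At 1: <>p requires p at some successor in {0, 3, 5}.
      p holds at 0, so <>p is true at 1.
  At 1: <>r requires r at some successor in {0, 3, 5}.
    r holds at 0, so <>r is true at 1.

No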